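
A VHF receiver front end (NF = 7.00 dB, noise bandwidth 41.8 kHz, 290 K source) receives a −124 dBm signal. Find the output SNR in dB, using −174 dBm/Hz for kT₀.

Noise floor: N = −174 + 10 log₁₀(B) + NF
10 log₁₀(4.18×10⁴) = 46.21 dB
N = −174 + 46.21 + 7.00 = −120.79 dBm
SNR = P_sig − N = −124 − (−120.79) = −3.21 dB → −3.2 dB

−3.2 dB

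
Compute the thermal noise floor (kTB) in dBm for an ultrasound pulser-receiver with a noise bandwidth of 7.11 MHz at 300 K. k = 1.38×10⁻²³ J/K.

−105.3 dBm

P_n = kTB = 1.38×10⁻²³ × 300 × 7.11×10⁶ = 2.94×10⁻¹⁴ W
In dBm: 10 log₁₀(2.94×10⁻¹⁴ / 10⁻³) = −105.3 dBm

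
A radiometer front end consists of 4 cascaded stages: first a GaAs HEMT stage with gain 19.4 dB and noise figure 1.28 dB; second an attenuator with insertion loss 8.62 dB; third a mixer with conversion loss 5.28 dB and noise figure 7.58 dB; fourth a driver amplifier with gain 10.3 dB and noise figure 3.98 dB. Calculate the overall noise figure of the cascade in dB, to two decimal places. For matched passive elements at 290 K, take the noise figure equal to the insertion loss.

Convert to linear (a loss of L dB is a gain of −L dB): F_i = 10^(NF_i/10), G_i = 10^(G_i,dB/10)
  Stage 1: F_1 = 10^(1.28/10) = 1.343, G_1 = 10^(19.4/10) = 87.10
  Stage 2: F_2 = 10^(8.62/10) = 7.278, G_2 = 10^(−8.62/10) = 0.1374
  Stage 3: F_3 = 10^(7.58/10) = 5.728, G_3 = 10^(−5.28/10) = 0.2965
  Stage 4: F_4 = 10^(3.98/10) = 2.500, G_4 = 10^(10.3/10) = 10.72
Friis cascade:
  F = 1.343 + (7.278 − 1)/87.10 + (5.728 − 1)/11.97 + (2.500 − 1)/3.548 = 2.233
NF = 10 log₁₀(2.233) = 3.49 dB

3.49 dB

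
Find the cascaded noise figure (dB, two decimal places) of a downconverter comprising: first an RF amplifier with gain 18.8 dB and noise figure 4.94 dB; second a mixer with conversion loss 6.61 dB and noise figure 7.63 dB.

5.03 dB

Convert to linear (a loss of L dB is a gain of −L dB): F_i = 10^(NF_i/10), G_i = 10^(G_i,dB/10)
  Stage 1: F_1 = 10^(4.94/10) = 3.119, G_1 = 10^(18.8/10) = 75.86
  Stage 2: F_2 = 10^(7.63/10) = 5.794, G_2 = 10^(−6.61/10) = 0.2183
Friis cascade:
  F = 3.119 + (5.794 − 1)/75.86 = 3.182
NF = 10 log₁₀(3.182) = 5.03 dB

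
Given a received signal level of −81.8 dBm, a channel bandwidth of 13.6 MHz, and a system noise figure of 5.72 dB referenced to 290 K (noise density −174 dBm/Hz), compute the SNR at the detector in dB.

Noise floor: N = −174 + 10 log₁₀(B) + NF
10 log₁₀(1.36×10⁷) = 71.34 dB
N = −174 + 71.34 + 5.72 = −96.94 dBm
SNR = P_sig − N = −81.8 − (−96.94) = 15.14 dB → 15.1 dB

15.1 dB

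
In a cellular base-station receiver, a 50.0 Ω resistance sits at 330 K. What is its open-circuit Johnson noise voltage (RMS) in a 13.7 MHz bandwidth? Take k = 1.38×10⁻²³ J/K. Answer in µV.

3.53 µV

V_n = √(4kTRB)
4kTRB = 4 × 1.38×10⁻²³ × 330 × 5.00×10¹ × 1.37×10⁷ = 1.25×10⁻¹¹ V²
V_n = √(1.25×10⁻¹¹) = 3.53×10⁻⁶ V = 3.53 µV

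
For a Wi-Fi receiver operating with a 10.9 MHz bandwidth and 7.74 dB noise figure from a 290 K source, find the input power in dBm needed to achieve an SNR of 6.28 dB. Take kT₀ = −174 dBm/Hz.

−89.6 dBm

Sensitivity = −174 + 10 log₁₀(B) + NF + SNR_min
= −174 + 70.37 + 7.74 + 6.28
= −89.61 dBm → −89.6 dBm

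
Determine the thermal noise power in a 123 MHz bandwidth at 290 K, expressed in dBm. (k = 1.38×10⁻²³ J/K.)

−93.1 dBm

P_n = kTB = 1.38×10⁻²³ × 290 × 1.23×10⁸ = 4.92×10⁻¹³ W
In dBm: 10 log₁₀(4.92×10⁻¹³ / 10⁻³) = −93.1 dBm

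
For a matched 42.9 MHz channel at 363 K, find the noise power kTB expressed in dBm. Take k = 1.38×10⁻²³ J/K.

−96.7 dBm

P_n = kTB = 1.38×10⁻²³ × 363 × 4.29×10⁷ = 2.15×10⁻¹³ W
In dBm: 10 log₁₀(2.15×10⁻¹³ / 10⁻³) = −96.7 dBm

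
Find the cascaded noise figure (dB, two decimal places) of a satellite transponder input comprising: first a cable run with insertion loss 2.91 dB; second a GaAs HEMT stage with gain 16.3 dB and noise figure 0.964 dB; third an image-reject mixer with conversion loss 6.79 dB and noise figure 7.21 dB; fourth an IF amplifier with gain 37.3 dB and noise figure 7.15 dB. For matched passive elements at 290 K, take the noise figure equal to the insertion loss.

5.50 dB

Convert to linear (a loss of L dB is a gain of −L dB): F_i = 10^(NF_i/10), G_i = 10^(G_i,dB/10)
  Stage 1: F_1 = 10^(2.91/10) = 1.954, G_1 = 10^(−2.91/10) = 0.5117
  Stage 2: F_2 = 10^(0.964/10) = 1.249, G_2 = 10^(16.3/10) = 42.66
  Stage 3: F_3 = 10^(7.21/10) = 5.260, G_3 = 10^(−6.79/10) = 0.2094
  Stage 4: F_4 = 10^(7.15/10) = 5.188, G_4 = 10^(37.3/10) = 5370
Friis cascade:
  F = 1.954 + (1.249 − 1)/0.5117 + (5.260 − 1)/21.83 + (5.188 − 1)/4.571 = 3.551
NF = 10 log₁₀(3.551) = 5.50 dB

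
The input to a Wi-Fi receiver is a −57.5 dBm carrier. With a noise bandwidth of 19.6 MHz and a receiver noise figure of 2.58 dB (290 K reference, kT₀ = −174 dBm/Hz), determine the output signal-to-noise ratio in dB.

Noise floor: N = −174 + 10 log₁₀(B) + NF
10 log₁₀(1.96×10⁷) = 72.92 dB
N = −174 + 72.92 + 2.58 = −98.50 dBm
SNR = P_sig − N = −57.5 − (−98.50) = 41.00 dB → 41.0 dB

41.0 dB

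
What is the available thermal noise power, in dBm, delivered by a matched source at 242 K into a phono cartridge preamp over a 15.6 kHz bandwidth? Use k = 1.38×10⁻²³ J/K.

−132.8 dBm

P_n = kTB = 1.38×10⁻²³ × 242 × 1.56×10⁴ = 5.21×10⁻¹⁷ W
In dBm: 10 log₁₀(5.21×10⁻¹⁷ / 10⁻³) = −132.8 dBm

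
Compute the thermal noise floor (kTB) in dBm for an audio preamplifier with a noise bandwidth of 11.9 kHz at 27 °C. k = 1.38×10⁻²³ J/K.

T = 27 °C + 273.15 = 300.15 K
P_n = kTB = 1.38×10⁻²³ × 300.15 × 1.19×10⁴ = 4.93×10⁻¹⁷ W
In dBm: 10 log₁₀(4.93×10⁻¹⁷ / 10⁻³) = −133.1 dBm

−133.1 dBm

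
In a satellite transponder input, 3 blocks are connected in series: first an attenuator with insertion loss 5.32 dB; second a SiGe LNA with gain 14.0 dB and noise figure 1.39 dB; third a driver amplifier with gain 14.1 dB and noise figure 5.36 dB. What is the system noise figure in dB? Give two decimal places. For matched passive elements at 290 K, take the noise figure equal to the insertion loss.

7.01 dB

Convert to linear (a loss of L dB is a gain of −L dB): F_i = 10^(NF_i/10), G_i = 10^(G_i,dB/10)
  Stage 1: F_1 = 10^(5.32/10) = 3.404, G_1 = 10^(−5.32/10) = 0.2938
  Stage 2: F_2 = 10^(1.39/10) = 1.377, G_2 = 10^(14.0/10) = 25.12
  Stage 3: F_3 = 10^(5.36/10) = 3.436, G_3 = 10^(14.1/10) = 25.70
Friis cascade:
  F = 3.404 + (1.377 − 1)/0.2938 + (3.436 − 1)/7.379 = 5.018
NF = 10 log₁₀(5.018) = 7.01 dB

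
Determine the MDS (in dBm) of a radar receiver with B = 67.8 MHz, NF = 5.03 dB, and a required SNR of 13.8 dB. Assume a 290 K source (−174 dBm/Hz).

−76.9 dBm

Sensitivity = −174 + 10 log₁₀(B) + NF + SNR_min
= −174 + 78.31 + 5.03 + 13.8
= −76.86 dBm → −76.9 dBm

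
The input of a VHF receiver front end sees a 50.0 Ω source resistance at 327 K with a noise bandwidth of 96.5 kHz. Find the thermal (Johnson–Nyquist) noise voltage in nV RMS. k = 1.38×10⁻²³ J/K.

V_n = √(4kTRB)
4kTRB = 4 × 1.38×10⁻²³ × 327 × 5.00×10¹ × 9.65×10⁴ = 8.71×10⁻¹⁴ V²
V_n = √(8.71×10⁻¹⁴) = 2.95×10⁻⁷ V = 295 nV

295 nV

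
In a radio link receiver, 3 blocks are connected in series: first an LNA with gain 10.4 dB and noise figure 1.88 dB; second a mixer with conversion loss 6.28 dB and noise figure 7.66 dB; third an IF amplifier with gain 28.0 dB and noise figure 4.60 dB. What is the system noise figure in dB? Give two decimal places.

Convert to linear (a loss of L dB is a gain of −L dB): F_i = 10^(NF_i/10), G_i = 10^(G_i,dB/10)
  Stage 1: F_1 = 10^(1.88/10) = 1.542, G_1 = 10^(10.4/10) = 10.96
  Stage 2: F_2 = 10^(7.66/10) = 5.834, G_2 = 10^(−6.28/10) = 0.2355
  Stage 3: F_3 = 10^(4.60/10) = 2.884, G_3 = 10^(28.0/10) = 631.0
Friis cascade:
  F = 1.542 + (5.834 − 1)/10.96 + (2.884 − 1)/2.582 = 2.712
NF = 10 log₁₀(2.712) = 4.33 dB

4.33 dB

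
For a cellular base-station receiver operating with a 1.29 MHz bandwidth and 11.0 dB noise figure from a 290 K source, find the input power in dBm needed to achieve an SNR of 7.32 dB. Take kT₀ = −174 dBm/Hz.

Sensitivity = −174 + 10 log₁₀(B) + NF + SNR_min
= −174 + 61.11 + 11.0 + 7.32
= −94.57 dBm → −94.6 dBm

−94.6 dBm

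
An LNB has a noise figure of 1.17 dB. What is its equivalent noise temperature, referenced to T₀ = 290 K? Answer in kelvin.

89.7 K

F = 10^(1.17/10) = 1.30918
T_e = (F − 1)·T₀ = (1.30918 − 1) × 290 = 89.7 K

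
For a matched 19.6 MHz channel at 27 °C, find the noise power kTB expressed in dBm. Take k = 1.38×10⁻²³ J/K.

T = 27 °C + 273.15 = 300.15 K
P_n = kTB = 1.38×10⁻²³ × 300.15 × 1.96×10⁷ = 8.12×10⁻¹⁴ W
In dBm: 10 log₁₀(8.12×10⁻¹⁴ / 10⁻³) = −100.9 dBm

−100.9 dBm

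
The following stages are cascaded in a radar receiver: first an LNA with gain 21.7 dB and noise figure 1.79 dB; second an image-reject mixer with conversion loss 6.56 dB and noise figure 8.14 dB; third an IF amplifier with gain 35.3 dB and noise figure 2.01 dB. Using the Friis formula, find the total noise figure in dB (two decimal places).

Convert to linear (a loss of L dB is a gain of −L dB): F_i = 10^(NF_i/10), G_i = 10^(G_i,dB/10)
  Stage 1: F_1 = 10^(1.79/10) = 1.510, G_1 = 10^(21.7/10) = 147.9
  Stage 2: F_2 = 10^(8.14/10) = 6.516, G_2 = 10^(−6.56/10) = 0.2208
  Stage 3: F_3 = 10^(2.01/10) = 1.589, G_3 = 10^(35.3/10) = 3388
Friis cascade:
  F = 1.510 + (6.516 − 1)/147.9 + (1.589 − 1)/32.66 = 1.565
NF = 10 log₁₀(1.565) = 1.95 dB

1.95 dB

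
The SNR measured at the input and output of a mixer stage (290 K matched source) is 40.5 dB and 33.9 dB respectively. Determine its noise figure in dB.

NF (dB) = SNR_in(dB) − SNR_out(dB) when the source is at T₀
NF = 40.5 − 33.9 = 6.6 dB

6.6 dB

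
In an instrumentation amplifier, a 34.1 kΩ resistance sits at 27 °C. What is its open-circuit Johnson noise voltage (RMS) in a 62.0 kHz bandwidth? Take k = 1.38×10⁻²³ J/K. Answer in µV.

5.92 µV

T = 27 °C + 273.15 = 300.15 K
V_n = √(4kTRB)
4kTRB = 4 × 1.38×10⁻²³ × 300.15 × 3.41×10⁴ × 6.20×10⁴ = 3.50×10⁻¹¹ V²
V_n = √(3.50×10⁻¹¹) = 5.92×10⁻⁶ V = 5.92 µV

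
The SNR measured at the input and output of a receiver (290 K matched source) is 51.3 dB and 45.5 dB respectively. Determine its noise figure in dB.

NF (dB) = SNR_in(dB) − SNR_out(dB) when the source is at T₀
NF = 51.3 − 45.5 = 5.8 dB

5.8 dB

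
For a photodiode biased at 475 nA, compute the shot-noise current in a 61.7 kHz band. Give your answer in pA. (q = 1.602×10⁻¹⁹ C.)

I_n = √(2qI·B)
2qI·B = 2 × 1.602×10⁻¹⁹ × 4.75×10⁻⁷ × 6.17×10⁴ = 9.39×10⁻²¹ A²
I_n = √(9.39×10⁻²¹) = 9.69×10⁻¹¹ A = 96.9 pA

96.9 pA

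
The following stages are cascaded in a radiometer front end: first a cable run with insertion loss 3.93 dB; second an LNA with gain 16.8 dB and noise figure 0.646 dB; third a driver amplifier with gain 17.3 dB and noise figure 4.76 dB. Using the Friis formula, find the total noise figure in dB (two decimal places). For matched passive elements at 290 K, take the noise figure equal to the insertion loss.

4.73 dB

Convert to linear (a loss of L dB is a gain of −L dB): F_i = 10^(NF_i/10), G_i = 10^(G_i,dB/10)
  Stage 1: F_1 = 10^(3.93/10) = 2.472, G_1 = 10^(−3.93/10) = 0.4046
  Stage 2: F_2 = 10^(0.646/10) = 1.160, G_2 = 10^(16.8/10) = 47.86
  Stage 3: F_3 = 10^(4.76/10) = 2.992, G_3 = 10^(17.3/10) = 53.70
Friis cascade:
  F = 2.472 + (1.160 − 1)/0.4046 + (2.992 − 1)/19.36 = 2.971
NF = 10 log₁₀(2.971) = 4.73 dB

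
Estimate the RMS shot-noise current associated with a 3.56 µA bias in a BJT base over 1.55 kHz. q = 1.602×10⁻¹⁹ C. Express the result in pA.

42.0 pA

I_n = √(2qI·B)
2qI·B = 2 × 1.602×10⁻¹⁹ × 3.56×10⁻⁶ × 1.55×10³ = 1.77×10⁻²¹ A²
I_n = √(1.77×10⁻²¹) = 4.20×10⁻¹¹ A = 42.0 pA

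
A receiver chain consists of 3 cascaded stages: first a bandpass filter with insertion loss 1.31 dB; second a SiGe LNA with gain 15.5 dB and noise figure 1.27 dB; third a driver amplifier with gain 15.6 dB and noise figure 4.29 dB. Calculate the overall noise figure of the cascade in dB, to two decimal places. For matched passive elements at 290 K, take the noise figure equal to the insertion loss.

2.73 dB

Convert to linear (a loss of L dB is a gain of −L dB): F_i = 10^(NF_i/10), G_i = 10^(G_i,dB/10)
  Stage 1: F_1 = 10^(1.31/10) = 1.352, G_1 = 10^(−1.31/10) = 0.7396
  Stage 2: F_2 = 10^(1.27/10) = 1.340, G_2 = 10^(15.5/10) = 35.48
  Stage 3: F_3 = 10^(4.29/10) = 2.685, G_3 = 10^(15.6/10) = 36.31
Friis cascade:
  F = 1.352 + (1.340 − 1)/0.7396 + (2.685 − 1)/26.24 = 1.876
NF = 10 log₁₀(1.876) = 2.73 dB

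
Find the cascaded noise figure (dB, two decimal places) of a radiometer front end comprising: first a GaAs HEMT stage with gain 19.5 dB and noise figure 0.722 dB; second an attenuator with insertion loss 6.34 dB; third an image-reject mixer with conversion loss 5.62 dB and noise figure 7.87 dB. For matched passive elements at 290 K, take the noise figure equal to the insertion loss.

Convert to linear (a loss of L dB is a gain of −L dB): F_i = 10^(NF_i/10), G_i = 10^(G_i,dB/10)
  Stage 1: F_1 = 10^(0.722/10) = 1.181, G_1 = 10^(19.5/10) = 89.13
  Stage 2: F_2 = 10^(6.34/10) = 4.305, G_2 = 10^(−6.34/10) = 0.2323
  Stage 3: F_3 = 10^(7.87/10) = 6.124, G_3 = 10^(−5.62/10) = 0.2742
Friis cascade:
  F = 1.181 + (4.305 − 1)/89.13 + (6.124 − 1)/20.70 = 1.465
NF = 10 log₁₀(1.465) = 1.66 dB

1.66 dB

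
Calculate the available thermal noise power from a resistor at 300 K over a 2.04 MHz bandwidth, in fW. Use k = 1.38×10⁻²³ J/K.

8.45 fW

P_n = kTB = 1.38×10⁻²³ × 300 × 2.04×10⁶ = 8.45×10⁻¹⁵ W = 8.45 fW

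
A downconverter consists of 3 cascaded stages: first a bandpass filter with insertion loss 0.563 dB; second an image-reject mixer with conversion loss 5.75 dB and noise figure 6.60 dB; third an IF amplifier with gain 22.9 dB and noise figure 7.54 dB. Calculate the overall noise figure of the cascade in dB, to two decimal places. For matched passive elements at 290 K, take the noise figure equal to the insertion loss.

Convert to linear (a loss of L dB is a gain of −L dB): F_i = 10^(NF_i/10), G_i = 10^(G_i,dB/10)
  Stage 1: F_1 = 10^(0.563/10) = 1.138, G_1 = 10^(−0.563/10) = 0.8784
  Stage 2: F_2 = 10^(6.60/10) = 4.571, G_2 = 10^(−5.75/10) = 0.2661
  Stage 3: F_3 = 10^(7.54/10) = 5.675, G_3 = 10^(22.9/10) = 195.0
Friis cascade:
  F = 1.138 + (4.571 − 1)/0.8784 + (5.675 − 1)/0.2337 = 25.21
NF = 10 log₁₀(25.21) = 14.02 dB

14.02 dB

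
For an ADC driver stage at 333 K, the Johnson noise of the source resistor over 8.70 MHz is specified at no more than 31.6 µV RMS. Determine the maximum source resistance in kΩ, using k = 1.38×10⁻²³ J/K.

Johnson–Nyquist: V_n = √(4kTRB) ⇒ R = V_n² / (4kTB)
4kTB = 4 × 1.38×10⁻²³ × 333 × 8.70×10⁶ = 1.60×10⁻¹³
R = (3.16×10⁻⁵)² / 1.60×10⁻¹³ = 6.24×10³ Ω = 6.24 kΩ

6.24 kΩ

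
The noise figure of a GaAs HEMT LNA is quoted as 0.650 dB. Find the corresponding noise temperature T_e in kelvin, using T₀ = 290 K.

F = 10^(0.650/10) = 1.16145
T_e = (F − 1)·T₀ = (1.16145 − 1) × 290 = 46.8 K

46.8 K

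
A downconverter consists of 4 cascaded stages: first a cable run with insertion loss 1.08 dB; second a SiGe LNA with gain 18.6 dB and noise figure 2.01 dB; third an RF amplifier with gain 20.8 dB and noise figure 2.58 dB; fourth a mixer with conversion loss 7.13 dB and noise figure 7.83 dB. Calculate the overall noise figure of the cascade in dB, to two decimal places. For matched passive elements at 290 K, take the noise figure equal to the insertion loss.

Convert to linear (a loss of L dB is a gain of −L dB): F_i = 10^(NF_i/10), G_i = 10^(G_i,dB/10)
  Stage 1: F_1 = 10^(1.08/10) = 1.282, G_1 = 10^(−1.08/10) = 0.7798
  Stage 2: F_2 = 10^(2.01/10) = 1.589, G_2 = 10^(18.6/10) = 72.44
  Stage 3: F_3 = 10^(2.58/10) = 1.811, G_3 = 10^(20.8/10) = 120.2
  Stage 4: F_4 = 10^(7.83/10) = 6.067, G_4 = 10^(−7.13/10) = 0.1936
Friis cascade:
  F = 1.282 + (1.589 − 1)/0.7798 + (1.811 − 1)/56.49 + (6.067 − 1)/6792 = 2.052
NF = 10 log₁₀(2.052) = 3.12 dB

3.12 dB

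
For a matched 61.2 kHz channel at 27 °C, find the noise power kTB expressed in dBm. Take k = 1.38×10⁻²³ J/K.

T = 27 °C + 273.15 = 300.15 K
P_n = kTB = 1.38×10⁻²³ × 300.15 × 6.12×10⁴ = 2.53×10⁻¹⁶ W
In dBm: 10 log₁₀(2.53×10⁻¹⁶ / 10⁻³) = −126.0 dBm

−126.0 dBm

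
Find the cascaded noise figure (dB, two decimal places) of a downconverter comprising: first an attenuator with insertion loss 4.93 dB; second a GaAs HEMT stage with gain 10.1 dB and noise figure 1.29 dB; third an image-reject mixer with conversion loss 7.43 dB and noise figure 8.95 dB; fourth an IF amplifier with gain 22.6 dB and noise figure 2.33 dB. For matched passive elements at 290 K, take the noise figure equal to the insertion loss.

Convert to linear (a loss of L dB is a gain of −L dB): F_i = 10^(NF_i/10), G_i = 10^(G_i,dB/10)
  Stage 1: F_1 = 10^(4.93/10) = 3.112, G_1 = 10^(−4.93/10) = 0.3214
  Stage 2: F_2 = 10^(1.29/10) = 1.346, G_2 = 10^(10.1/10) = 10.23
  Stage 3: F_3 = 10^(8.95/10) = 7.852, G_3 = 10^(−7.43/10) = 0.1807
  Stage 4: F_4 = 10^(2.33/10) = 1.710, G_4 = 10^(22.6/10) = 182.0
Friis cascade:
  F = 3.112 + (1.346 − 1)/0.3214 + (7.852 − 1)/3.289 + (1.710 − 1)/0.5943 = 7.466
NF = 10 log₁₀(7.466) = 8.73 dB

8.73 dB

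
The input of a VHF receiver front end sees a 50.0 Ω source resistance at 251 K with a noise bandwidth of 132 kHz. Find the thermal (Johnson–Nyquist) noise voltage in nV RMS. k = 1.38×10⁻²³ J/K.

302 nV

V_n = √(4kTRB)
4kTRB = 4 × 1.38×10⁻²³ × 251 × 5.00×10¹ × 1.32×10⁵ = 9.14×10⁻¹⁴ V²
V_n = √(9.14×10⁻¹⁴) = 3.02×10⁻⁷ V = 302 nV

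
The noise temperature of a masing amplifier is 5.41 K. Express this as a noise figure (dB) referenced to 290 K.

0.080 dB

F = 1 + T_e/T₀ = 1 + 5.41/290 = 1.01866
NF = 10 log₁₀(1.01866) = 0.080 dB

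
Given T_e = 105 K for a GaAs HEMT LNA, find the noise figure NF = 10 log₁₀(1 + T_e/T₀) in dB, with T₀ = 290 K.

1.34 dB

F = 1 + T_e/T₀ = 1 + 105/290 = 1.36207
NF = 10 log₁₀(1.36207) = 1.34 dB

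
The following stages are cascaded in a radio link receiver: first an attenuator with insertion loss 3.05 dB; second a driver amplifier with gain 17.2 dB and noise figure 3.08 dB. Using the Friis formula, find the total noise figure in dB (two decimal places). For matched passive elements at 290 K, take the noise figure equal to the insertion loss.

Convert to linear (a loss of L dB is a gain of −L dB): F_i = 10^(NF_i/10), G_i = 10^(G_i,dB/10)
  Stage 1: F_1 = 10^(3.05/10) = 2.018, G_1 = 10^(−3.05/10) = 0.4955
  Stage 2: F_2 = 10^(3.08/10) = 2.032, G_2 = 10^(17.2/10) = 52.48
Friis cascade:
  F = 2.018 + (2.032 − 1)/0.4955 = 4.102
NF = 10 log₁₀(4.102) = 6.13 dB

6.13 dB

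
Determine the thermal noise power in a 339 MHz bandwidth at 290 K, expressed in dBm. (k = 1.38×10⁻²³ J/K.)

−88.7 dBm

P_n = kTB = 1.38×10⁻²³ × 290 × 3.39×10⁸ = 1.36×10⁻¹² W
In dBm: 10 log₁₀(1.36×10⁻¹² / 10⁻³) = −88.7 dBm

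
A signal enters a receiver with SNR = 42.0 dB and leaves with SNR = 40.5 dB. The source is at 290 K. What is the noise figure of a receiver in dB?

1.5 dB

NF (dB) = SNR_in(dB) − SNR_out(dB) when the source is at T₀
NF = 42.0 − 40.5 = 1.5 dB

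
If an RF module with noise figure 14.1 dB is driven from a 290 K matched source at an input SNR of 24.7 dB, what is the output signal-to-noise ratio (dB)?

10.6 dB

By definition F = SNR_in/SNR_out, so in dB: SNR_out = SNR_in − NF
SNR_out = 24.7 − 14.1 = 10.6 dB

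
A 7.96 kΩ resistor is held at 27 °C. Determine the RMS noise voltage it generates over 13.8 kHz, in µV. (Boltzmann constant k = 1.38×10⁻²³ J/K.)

1.35 µV

T = 27 °C + 273.15 = 300.15 K
V_n = √(4kTRB)
4kTRB = 4 × 1.38×10⁻²³ × 300.15 × 7.96×10³ × 1.38×10⁴ = 1.82×10⁻¹² V²
V_n = √(1.82×10⁻¹²) = 1.35×10⁻⁶ V = 1.35 µV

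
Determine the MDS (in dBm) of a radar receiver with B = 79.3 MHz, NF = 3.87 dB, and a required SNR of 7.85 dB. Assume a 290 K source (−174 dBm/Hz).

Sensitivity = −174 + 10 log₁₀(B) + NF + SNR_min
= −174 + 78.99 + 3.87 + 7.85
= −83.29 dBm → −83.3 dBm

−83.3 dBm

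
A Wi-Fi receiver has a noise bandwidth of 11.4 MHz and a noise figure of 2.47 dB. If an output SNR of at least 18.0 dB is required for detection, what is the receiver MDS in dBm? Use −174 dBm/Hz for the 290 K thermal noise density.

−83.0 dBm

Sensitivity = −174 + 10 log₁₀(B) + NF + SNR_min
= −174 + 70.57 + 2.47 + 18.0
= −82.96 dBm → −83.0 dBm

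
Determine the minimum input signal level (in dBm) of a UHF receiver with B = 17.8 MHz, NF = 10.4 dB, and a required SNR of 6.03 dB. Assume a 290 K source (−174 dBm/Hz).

Sensitivity = −174 + 10 log₁₀(B) + NF + SNR_min
= −174 + 72.5 + 10.4 + 6.03
= −85.07 dBm → −85.1 dBm

−85.1 dBm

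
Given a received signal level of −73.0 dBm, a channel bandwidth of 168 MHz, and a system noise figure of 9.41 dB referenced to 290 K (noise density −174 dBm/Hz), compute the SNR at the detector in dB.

9.3 dB

Noise floor: N = −174 + 10 log₁₀(B) + NF
10 log₁₀(1.68×10⁸) = 82.25 dB
N = −174 + 82.25 + 9.41 = −82.34 dBm
SNR = P_sig − N = −73.0 − (−82.34) = 9.34 dB → 9.3 dB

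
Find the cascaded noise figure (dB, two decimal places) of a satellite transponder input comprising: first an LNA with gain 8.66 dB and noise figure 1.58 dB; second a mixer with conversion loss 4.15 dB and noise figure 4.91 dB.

2.37 dB

Convert to linear (a loss of L dB is a gain of −L dB): F_i = 10^(NF_i/10), G_i = 10^(G_i,dB/10)
  Stage 1: F_1 = 10^(1.58/10) = 1.439, G_1 = 10^(8.66/10) = 7.345
  Stage 2: F_2 = 10^(4.91/10) = 3.097, G_2 = 10^(−4.15/10) = 0.3846
Friis cascade:
  F = 1.439 + (3.097 − 1)/7.345 = 1.724
NF = 10 log₁₀(1.724) = 2.37 dB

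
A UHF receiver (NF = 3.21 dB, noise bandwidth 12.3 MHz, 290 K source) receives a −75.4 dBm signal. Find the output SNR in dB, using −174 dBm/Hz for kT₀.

Noise floor: N = −174 + 10 log₁₀(B) + NF
10 log₁₀(1.23×10⁷) = 70.9 dB
N = −174 + 70.9 + 3.21 = −99.89 dBm
SNR = P_sig − N = −75.4 − (−99.89) = 24.49 dB → 24.5 dB

24.5 dB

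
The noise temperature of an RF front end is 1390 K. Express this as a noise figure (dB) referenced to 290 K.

7.63 dB

F = 1 + T_e/T₀ = 1 + 1390/290 = 5.7931
NF = 10 log₁₀(5.7931) = 7.63 dB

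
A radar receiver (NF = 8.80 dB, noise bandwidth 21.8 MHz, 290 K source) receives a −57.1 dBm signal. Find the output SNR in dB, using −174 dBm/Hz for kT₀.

Noise floor: N = −174 + 10 log₁₀(B) + NF
10 log₁₀(2.18×10⁷) = 73.38 dB
N = −174 + 73.38 + 8.80 = −91.82 dBm
SNR = P_sig − N = −57.1 − (−91.82) = 34.72 dB → 34.7 dB

34.7 dB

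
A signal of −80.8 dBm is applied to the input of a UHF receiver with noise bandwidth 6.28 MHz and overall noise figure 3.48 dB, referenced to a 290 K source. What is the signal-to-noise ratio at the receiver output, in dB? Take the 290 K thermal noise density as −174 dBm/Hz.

Noise floor: N = −174 + 10 log₁₀(B) + NF
10 log₁₀(6.28×10⁶) = 67.98 dB
N = −174 + 67.98 + 3.48 = −102.54 dBm
SNR = P_sig − N = −80.8 − (−102.54) = 21.74 dB → 21.7 dB

21.7 dB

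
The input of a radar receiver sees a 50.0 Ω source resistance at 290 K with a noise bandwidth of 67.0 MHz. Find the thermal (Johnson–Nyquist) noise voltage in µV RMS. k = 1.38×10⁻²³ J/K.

7.32 µV

V_n = √(4kTRB)
4kTRB = 4 × 1.38×10⁻²³ × 290 × 5.00×10¹ × 6.70×10⁷ = 5.36×10⁻¹¹ V²
V_n = √(5.36×10⁻¹¹) = 7.32×10⁻⁶ V = 7.32 µV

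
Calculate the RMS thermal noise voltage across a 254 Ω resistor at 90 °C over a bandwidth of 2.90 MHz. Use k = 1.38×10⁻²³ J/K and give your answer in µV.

T = 90 °C + 273.15 = 363.15 K
V_n = √(4kTRB)
4kTRB = 4 × 1.38×10⁻²³ × 363.15 × 2.54×10² × 2.90×10⁶ = 1.48×10⁻¹¹ V²
V_n = √(1.48×10⁻¹¹) = 3.84×10⁻⁶ V = 3.84 µV

3.84 µV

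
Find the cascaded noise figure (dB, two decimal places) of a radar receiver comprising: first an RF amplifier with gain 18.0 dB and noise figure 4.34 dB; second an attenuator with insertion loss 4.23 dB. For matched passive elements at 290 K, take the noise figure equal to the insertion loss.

Convert to linear (a loss of L dB is a gain of −L dB): F_i = 10^(NF_i/10), G_i = 10^(G_i,dB/10)
  Stage 1: F_1 = 10^(4.34/10) = 2.716, G_1 = 10^(18.0/10) = 63.10
  Stage 2: F_2 = 10^(4.23/10) = 2.649, G_2 = 10^(−4.23/10) = 0.3776
Friis cascade:
  F = 2.716 + (2.649 − 1)/63.10 = 2.743
NF = 10 log₁₀(2.743) = 4.38 dB

4.38 dB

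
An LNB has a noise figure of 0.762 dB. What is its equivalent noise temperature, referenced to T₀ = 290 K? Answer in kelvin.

55.6 K

F = 10^(0.762/10) = 1.19179
T_e = (F − 1)·T₀ = (1.19179 − 1) × 290 = 55.6 K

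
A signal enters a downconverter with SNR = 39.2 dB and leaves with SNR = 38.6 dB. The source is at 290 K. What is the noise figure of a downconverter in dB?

NF (dB) = SNR_in(dB) − SNR_out(dB) when the source is at T₀
NF = 39.2 − 38.6 = 0.6 dB

0.6 dB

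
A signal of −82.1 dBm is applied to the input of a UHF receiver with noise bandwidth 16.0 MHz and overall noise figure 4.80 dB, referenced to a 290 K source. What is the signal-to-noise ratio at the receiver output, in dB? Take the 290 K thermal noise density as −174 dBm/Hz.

Noise floor: N = −174 + 10 log₁₀(B) + NF
10 log₁₀(1.60×10⁷) = 72.04 dB
N = −174 + 72.04 + 4.80 = −97.16 dBm
SNR = P_sig − N = −82.1 − (−97.16) = 15.06 dB → 15.1 dB

15.1 dB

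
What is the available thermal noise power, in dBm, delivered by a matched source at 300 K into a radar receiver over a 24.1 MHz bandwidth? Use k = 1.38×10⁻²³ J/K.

−100.0 dBm

P_n = kTB = 1.38×10⁻²³ × 300 × 2.41×10⁷ = 9.98×10⁻¹⁴ W
In dBm: 10 log₁₀(9.98×10⁻¹⁴ / 10⁻³) = −100.0 dBm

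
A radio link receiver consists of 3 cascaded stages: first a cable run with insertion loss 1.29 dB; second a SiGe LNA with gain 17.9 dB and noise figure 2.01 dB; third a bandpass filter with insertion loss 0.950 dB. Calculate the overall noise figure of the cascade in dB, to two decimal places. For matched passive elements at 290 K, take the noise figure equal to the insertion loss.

Convert to linear (a loss of L dB is a gain of −L dB): F_i = 10^(NF_i/10), G_i = 10^(G_i,dB/10)
  Stage 1: F_1 = 10^(1.29/10) = 1.346, G_1 = 10^(−1.29/10) = 0.7430
  Stage 2: F_2 = 10^(2.01/10) = 1.589, G_2 = 10^(17.9/10) = 61.66
  Stage 3: F_3 = 10^(0.950/10) = 1.245, G_3 = 10^(−0.950/10) = 0.8035
Friis cascade:
  F = 1.346 + (1.589 − 1)/0.7430 + (1.245 − 1)/45.81 = 2.143
NF = 10 log₁₀(2.143) = 3.31 dB

3.31 dB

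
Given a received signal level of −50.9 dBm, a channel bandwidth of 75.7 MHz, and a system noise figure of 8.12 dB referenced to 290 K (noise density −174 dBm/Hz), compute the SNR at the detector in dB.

Noise floor: N = −174 + 10 log₁₀(B) + NF
10 log₁₀(7.57×10⁷) = 78.79 dB
N = −174 + 78.79 + 8.12 = −87.09 dBm
SNR = P_sig − N = −50.9 − (−87.09) = 36.19 dB → 36.2 dB

36.2 dB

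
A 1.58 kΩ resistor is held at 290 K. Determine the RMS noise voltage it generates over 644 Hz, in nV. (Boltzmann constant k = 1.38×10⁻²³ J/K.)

V_n = √(4kTRB)
4kTRB = 4 × 1.38×10⁻²³ × 290 × 1.58×10³ × 6.44×10² = 1.63×10⁻¹⁴ V²
V_n = √(1.63×10⁻¹⁴) = 1.28×10⁻⁷ V = 128 nV

128 nV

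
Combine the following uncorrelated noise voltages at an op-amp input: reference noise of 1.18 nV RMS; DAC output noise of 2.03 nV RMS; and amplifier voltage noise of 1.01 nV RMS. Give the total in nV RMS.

Uncorrelated sources add in power (mean-square): V_tot = √(ΣV_i²)
V_tot = √[(1.18×10⁻⁹)² + (2.03×10⁻⁹)² + (1.01×10⁻⁹)²] = 2.56×10⁻⁹ V = 2.56 nV

2.56 nV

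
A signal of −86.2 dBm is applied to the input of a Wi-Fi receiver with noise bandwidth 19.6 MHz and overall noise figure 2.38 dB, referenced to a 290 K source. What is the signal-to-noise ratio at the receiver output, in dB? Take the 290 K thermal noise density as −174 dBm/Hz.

12.5 dB

Noise floor: N = −174 + 10 log₁₀(B) + NF
10 log₁₀(1.96×10⁷) = 72.92 dB
N = −174 + 72.92 + 2.38 = −98.70 dBm
SNR = P_sig − N = −86.2 − (−98.70) = 12.50 dB → 12.5 dB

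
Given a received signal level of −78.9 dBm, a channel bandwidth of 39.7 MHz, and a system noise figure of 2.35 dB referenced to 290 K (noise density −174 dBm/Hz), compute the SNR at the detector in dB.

16.8 dB

Noise floor: N = −174 + 10 log₁₀(B) + NF
10 log₁₀(3.97×10⁷) = 75.99 dB
N = −174 + 75.99 + 2.35 = −95.66 dBm
SNR = P_sig − N = −78.9 − (−95.66) = 16.76 dB → 16.8 dB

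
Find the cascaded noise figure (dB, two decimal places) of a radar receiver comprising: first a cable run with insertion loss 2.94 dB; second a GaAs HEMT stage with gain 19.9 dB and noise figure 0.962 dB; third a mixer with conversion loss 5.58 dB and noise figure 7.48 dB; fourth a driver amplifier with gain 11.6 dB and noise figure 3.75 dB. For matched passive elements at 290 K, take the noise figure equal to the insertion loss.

4.23 dB

Convert to linear (a loss of L dB is a gain of −L dB): F_i = 10^(NF_i/10), G_i = 10^(G_i,dB/10)
  Stage 1: F_1 = 10^(2.94/10) = 1.968, G_1 = 10^(−2.94/10) = 0.5082
  Stage 2: F_2 = 10^(0.962/10) = 1.248, G_2 = 10^(19.9/10) = 97.72
  Stage 3: F_3 = 10^(7.48/10) = 5.598, G_3 = 10^(−5.58/10) = 0.2767
  Stage 4: F_4 = 10^(3.75/10) = 2.371, G_4 = 10^(11.6/10) = 14.45
Friis cascade:
  F = 1.968 + (1.248 − 1)/0.5082 + (5.598 − 1)/49.66 + (2.371 − 1)/13.74 = 2.648
NF = 10 log₁₀(2.648) = 4.23 dB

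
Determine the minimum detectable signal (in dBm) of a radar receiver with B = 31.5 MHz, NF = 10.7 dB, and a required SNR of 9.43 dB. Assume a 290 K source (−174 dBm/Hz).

−78.9 dBm

Sensitivity = −174 + 10 log₁₀(B) + NF + SNR_min
= −174 + 74.98 + 10.7 + 9.43
= −78.89 dBm → −78.9 dBm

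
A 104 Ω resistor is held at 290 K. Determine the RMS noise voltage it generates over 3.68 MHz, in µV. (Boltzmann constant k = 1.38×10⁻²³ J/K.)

2.48 µV

V_n = √(4kTRB)
4kTRB = 4 × 1.38×10⁻²³ × 290 × 1.04×10² × 3.68×10⁶ = 6.13×10⁻¹² V²
V_n = √(6.13×10⁻¹²) = 2.48×10⁻⁶ V = 2.48 µV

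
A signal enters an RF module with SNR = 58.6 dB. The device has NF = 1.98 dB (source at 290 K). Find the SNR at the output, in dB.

56.62 dB

By definition F = SNR_in/SNR_out, so in dB: SNR_out = SNR_in − NF
SNR_out = 58.6 − 1.98 = 56.62 dB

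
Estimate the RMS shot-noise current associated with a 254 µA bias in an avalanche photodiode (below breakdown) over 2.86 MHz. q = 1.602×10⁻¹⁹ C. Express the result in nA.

I_n = √(2qI·B)
2qI·B = 2 × 1.602×10⁻¹⁹ × 2.54×10⁻⁴ × 2.86×10⁶ = 2.33×10⁻¹⁶ A²
I_n = √(2.33×10⁻¹⁶) = 1.53×10⁻⁸ A = 15.3 nA

15.3 nA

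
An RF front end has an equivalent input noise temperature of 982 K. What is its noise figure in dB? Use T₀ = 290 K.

6.42 dB

F = 1 + T_e/T₀ = 1 + 982/290 = 4.38621
NF = 10 log₁₀(4.38621) = 6.42 dB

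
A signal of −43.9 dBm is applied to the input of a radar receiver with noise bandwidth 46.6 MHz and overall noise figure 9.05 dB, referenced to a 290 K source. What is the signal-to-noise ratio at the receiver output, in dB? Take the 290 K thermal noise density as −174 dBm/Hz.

Noise floor: N = −174 + 10 log₁₀(B) + NF
10 log₁₀(4.66×10⁷) = 76.68 dB
N = −174 + 76.68 + 9.05 = −88.27 dBm
SNR = P_sig − N = −43.9 − (−88.27) = 44.37 dB → 44.4 dB

44.4 dB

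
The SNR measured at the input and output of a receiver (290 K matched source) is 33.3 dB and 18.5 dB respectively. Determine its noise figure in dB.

NF (dB) = SNR_in(dB) − SNR_out(dB) when the source is at T₀
NF = 33.3 − 18.5 = 14.8 dB

14.8 dB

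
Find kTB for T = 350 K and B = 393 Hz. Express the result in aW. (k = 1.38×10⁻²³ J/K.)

1.90 aW

P_n = kTB = 1.38×10⁻²³ × 350 × 3.93×10² = 1.90×10⁻¹⁸ W = 1.90 aW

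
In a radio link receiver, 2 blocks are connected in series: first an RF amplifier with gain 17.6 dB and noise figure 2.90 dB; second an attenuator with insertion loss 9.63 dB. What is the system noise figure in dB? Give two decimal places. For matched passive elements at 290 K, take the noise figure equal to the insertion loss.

Convert to linear (a loss of L dB is a gain of −L dB): F_i = 10^(NF_i/10), G_i = 10^(G_i,dB/10)
  Stage 1: F_1 = 10^(2.90/10) = 1.950, G_1 = 10^(17.6/10) = 57.54
  Stage 2: F_2 = 10^(9.63/10) = 9.183, G_2 = 10^(−9.63/10) = 0.1089
Friis cascade:
  F = 1.950 + (9.183 − 1)/57.54 = 2.092
NF = 10 log₁₀(2.092) = 3.21 dB

3.21 dB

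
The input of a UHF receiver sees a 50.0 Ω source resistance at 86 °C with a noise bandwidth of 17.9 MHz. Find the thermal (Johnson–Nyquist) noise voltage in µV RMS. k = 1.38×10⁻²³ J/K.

4.21 µV

T = 86 °C + 273.15 = 359.15 K
V_n = √(4kTRB)
4kTRB = 4 × 1.38×10⁻²³ × 359.15 × 5.00×10¹ × 1.79×10⁷ = 1.77×10⁻¹¹ V²
V_n = √(1.77×10⁻¹¹) = 4.21×10⁻⁶ V = 4.21 µV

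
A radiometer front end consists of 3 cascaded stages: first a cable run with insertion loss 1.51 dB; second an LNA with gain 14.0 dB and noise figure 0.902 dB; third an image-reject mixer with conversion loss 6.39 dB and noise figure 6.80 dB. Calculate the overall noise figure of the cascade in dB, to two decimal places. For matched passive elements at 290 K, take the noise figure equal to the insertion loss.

Convert to linear (a loss of L dB is a gain of −L dB): F_i = 10^(NF_i/10), G_i = 10^(G_i,dB/10)
  Stage 1: F_1 = 10^(1.51/10) = 1.416, G_1 = 10^(−1.51/10) = 0.7063
  Stage 2: F_2 = 10^(0.902/10) = 1.231, G_2 = 10^(14.0/10) = 25.12
  Stage 3: F_3 = 10^(6.80/10) = 4.786, G_3 = 10^(−6.39/10) = 0.2296
Friis cascade:
  F = 1.416 + (1.231 − 1)/0.7063 + (4.786 − 1)/17.74 = 1.956
NF = 10 log₁₀(1.956) = 2.91 dB

2.91 dB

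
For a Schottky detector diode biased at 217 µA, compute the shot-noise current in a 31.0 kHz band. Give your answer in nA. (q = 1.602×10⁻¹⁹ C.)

1.47 nA

I_n = √(2qI·B)
2qI·B = 2 × 1.602×10⁻¹⁹ × 2.17×10⁻⁴ × 3.10×10⁴ = 2.16×10⁻¹⁸ A²
I_n = √(2.16×10⁻¹⁸) = 1.47×10⁻⁹ A = 1.47 nA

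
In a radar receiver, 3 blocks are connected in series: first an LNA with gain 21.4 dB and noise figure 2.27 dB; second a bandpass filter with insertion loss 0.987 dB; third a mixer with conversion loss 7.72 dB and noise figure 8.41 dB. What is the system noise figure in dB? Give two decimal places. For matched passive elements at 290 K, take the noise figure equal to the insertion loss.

Convert to linear (a loss of L dB is a gain of −L dB): F_i = 10^(NF_i/10), G_i = 10^(G_i,dB/10)
  Stage 1: F_1 = 10^(2.27/10) = 1.687, G_1 = 10^(21.4/10) = 138.0
  Stage 2: F_2 = 10^(0.987/10) = 1.255, G_2 = 10^(−0.987/10) = 0.7967
  Stage 3: F_3 = 10^(8.41/10) = 6.934, G_3 = 10^(−7.72/10) = 0.1690
Friis cascade:
  F = 1.687 + (1.255 − 1)/138.0 + (6.934 − 1)/110.0 = 1.742
NF = 10 log₁₀(1.742) = 2.41 dB

2.41 dB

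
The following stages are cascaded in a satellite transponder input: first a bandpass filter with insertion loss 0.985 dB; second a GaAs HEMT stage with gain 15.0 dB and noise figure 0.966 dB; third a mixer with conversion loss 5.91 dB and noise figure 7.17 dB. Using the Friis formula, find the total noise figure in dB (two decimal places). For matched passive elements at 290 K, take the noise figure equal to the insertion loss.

2.39 dB

Convert to linear (a loss of L dB is a gain of −L dB): F_i = 10^(NF_i/10), G_i = 10^(G_i,dB/10)
  Stage 1: F_1 = 10^(0.985/10) = 1.255, G_1 = 10^(−0.985/10) = 0.7971
  Stage 2: F_2 = 10^(0.966/10) = 1.249, G_2 = 10^(15.0/10) = 31.62
  Stage 3: F_3 = 10^(7.17/10) = 5.212, G_3 = 10^(−5.91/10) = 0.2564
Friis cascade:
  F = 1.255 + (1.249 − 1)/0.7971 + (5.212 − 1)/25.21 = 1.734
NF = 10 log₁₀(1.734) = 2.39 dB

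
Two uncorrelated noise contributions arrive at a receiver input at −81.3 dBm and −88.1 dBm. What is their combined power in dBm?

Convert to linear, add, convert back:
P₁ = 7.41×10⁻¹² W, P₂ = 1.55×10⁻¹² W
P_tot = 8.96×10⁻¹² W → 10 log₁₀(P_tot / 10⁻³) = −80.5 dBm

−80.5 dBm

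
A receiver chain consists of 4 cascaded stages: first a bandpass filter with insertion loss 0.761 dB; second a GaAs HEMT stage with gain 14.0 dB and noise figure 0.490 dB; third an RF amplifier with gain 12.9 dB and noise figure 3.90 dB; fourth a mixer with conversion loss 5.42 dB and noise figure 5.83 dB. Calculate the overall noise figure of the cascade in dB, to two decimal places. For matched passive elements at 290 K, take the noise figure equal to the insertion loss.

Convert to linear (a loss of L dB is a gain of −L dB): F_i = 10^(NF_i/10), G_i = 10^(G_i,dB/10)
  Stage 1: F_1 = 10^(0.761/10) = 1.192, G_1 = 10^(−0.761/10) = 0.8393
  Stage 2: F_2 = 10^(0.490/10) = 1.119, G_2 = 10^(14.0/10) = 25.12
  Stage 3: F_3 = 10^(3.90/10) = 2.455, G_3 = 10^(12.9/10) = 19.50
  Stage 4: F_4 = 10^(5.83/10) = 3.828, G_4 = 10^(−5.42/10) = 0.2871
Friis cascade:
  F = 1.192 + (1.119 − 1)/0.8393 + (2.455 − 1)/21.08 + (3.828 − 1)/411.1 = 1.410
NF = 10 log₁₀(1.410) = 1.49 dB

1.49 dB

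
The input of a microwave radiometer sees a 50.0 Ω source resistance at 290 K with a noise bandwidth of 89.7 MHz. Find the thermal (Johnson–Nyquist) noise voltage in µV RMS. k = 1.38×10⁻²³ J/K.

8.47 µV

V_n = √(4kTRB)
4kTRB = 4 × 1.38×10⁻²³ × 290 × 5.00×10¹ × 8.97×10⁷ = 7.18×10⁻¹¹ V²
V_n = √(7.18×10⁻¹¹) = 8.47×10⁻⁶ V = 8.47 µV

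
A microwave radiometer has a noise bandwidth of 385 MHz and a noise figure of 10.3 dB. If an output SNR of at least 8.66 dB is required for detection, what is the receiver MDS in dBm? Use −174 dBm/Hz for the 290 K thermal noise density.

Sensitivity = −174 + 10 log₁₀(B) + NF + SNR_min
= −174 + 85.85 + 10.3 + 8.66
= −69.19 dBm → −69.2 dBm

−69.2 dBm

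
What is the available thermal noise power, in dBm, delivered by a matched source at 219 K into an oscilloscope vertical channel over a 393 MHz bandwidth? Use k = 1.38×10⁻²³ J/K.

P_n = kTB = 1.38×10⁻²³ × 219 × 3.93×10⁸ = 1.19×10⁻¹² W
In dBm: 10 log₁₀(1.19×10⁻¹² / 10⁻³) = −89.3 dBm

−89.3 dBm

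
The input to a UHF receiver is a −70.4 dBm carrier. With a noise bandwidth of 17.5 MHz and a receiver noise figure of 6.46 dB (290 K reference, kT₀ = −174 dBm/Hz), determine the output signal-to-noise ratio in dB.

24.7 dB

Noise floor: N = −174 + 10 log₁₀(B) + NF
10 log₁₀(1.75×10⁷) = 72.43 dB
N = −174 + 72.43 + 6.46 = −95.11 dBm
SNR = P_sig − N = −70.4 − (−95.11) = 24.71 dB → 24.7 dB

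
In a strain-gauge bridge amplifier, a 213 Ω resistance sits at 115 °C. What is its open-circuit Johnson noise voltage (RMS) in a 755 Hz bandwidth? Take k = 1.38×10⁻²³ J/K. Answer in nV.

58.7 nV

T = 115 °C + 273.15 = 388.15 K
V_n = √(4kTRB)
4kTRB = 4 × 1.38×10⁻²³ × 388.15 × 2.13×10² × 7.55×10² = 3.45×10⁻¹⁵ V²
V_n = √(3.45×10⁻¹⁵) = 5.87×10⁻⁸ V = 58.7 nV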